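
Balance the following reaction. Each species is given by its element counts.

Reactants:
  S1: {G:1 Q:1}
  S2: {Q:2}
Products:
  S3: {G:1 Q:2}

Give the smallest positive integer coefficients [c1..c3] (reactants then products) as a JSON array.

Coefficients: [2, 1, 2]

G: 2·1+1·0 = 2 | 2·1 = 2
Q: 2·1+1·2 = 4 | 2·2 = 4
gcd(2,1,2) = 1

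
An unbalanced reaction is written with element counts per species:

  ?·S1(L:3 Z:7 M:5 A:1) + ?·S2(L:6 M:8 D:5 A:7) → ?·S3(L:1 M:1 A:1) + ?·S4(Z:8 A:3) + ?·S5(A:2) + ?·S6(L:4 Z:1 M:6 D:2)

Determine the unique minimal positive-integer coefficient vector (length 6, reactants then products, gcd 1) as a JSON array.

Coefficients: [3, 2, 1, 2, 5, 5]

L: 3·3+2·6 = 21 | 1·1+2·0+5·0+5·4 = 21
Z: 3·7+2·0 = 21 | 1·0+2·8+5·0+5·1 = 21
M: 3·5+2·8 = 31 | 1·1+2·0+5·0+5·6 = 31
D: 3·0+2·5 = 10 | 1·0+2·0+5·0+5·2 = 10
A: 3·1+2·7 = 17 | 1·1+2·3+5·2+5·0 = 17
gcd(3,2,1,2,5,5) = 1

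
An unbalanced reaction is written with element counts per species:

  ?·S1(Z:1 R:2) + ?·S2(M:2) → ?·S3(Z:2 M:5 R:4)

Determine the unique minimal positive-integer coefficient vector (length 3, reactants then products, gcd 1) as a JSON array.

Z: 4·1+5·0 = 4 | 2·2 = 4
M: 4·0+5·2 = 10 | 2·5 = 10
R: 4·2+5·0 = 8 | 2·4 = 8
gcd(4,5,2) = 1

Coefficients: [4, 5, 2]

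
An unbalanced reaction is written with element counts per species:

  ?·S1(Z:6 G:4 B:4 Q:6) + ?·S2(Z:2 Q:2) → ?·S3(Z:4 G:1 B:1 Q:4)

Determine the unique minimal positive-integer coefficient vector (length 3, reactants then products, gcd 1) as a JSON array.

Z: 1·6+5·2 = 16 | 4·4 = 16
G: 1·4+5·0 = 4 | 4·1 = 4
B: 1·4+5·0 = 4 | 4·1 = 4
Q: 1·6+5·2 = 16 | 4·4 = 16
gcd(1,5,4) = 1

Coefficients: [1, 5, 4]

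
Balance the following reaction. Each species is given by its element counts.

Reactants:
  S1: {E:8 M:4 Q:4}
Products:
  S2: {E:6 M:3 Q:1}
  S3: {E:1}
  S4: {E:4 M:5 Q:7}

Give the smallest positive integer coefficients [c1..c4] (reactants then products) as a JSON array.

Coefficients: [2, 1, 6, 1]

E: 2·8 = 16 | 1·6+6·1+1·4 = 16
M: 2·4 = 8 | 1·3+6·0+1·5 = 8
Q: 2·4 = 8 | 1·1+6·0+1·7 = 8
gcd(2,1,6,1) = 1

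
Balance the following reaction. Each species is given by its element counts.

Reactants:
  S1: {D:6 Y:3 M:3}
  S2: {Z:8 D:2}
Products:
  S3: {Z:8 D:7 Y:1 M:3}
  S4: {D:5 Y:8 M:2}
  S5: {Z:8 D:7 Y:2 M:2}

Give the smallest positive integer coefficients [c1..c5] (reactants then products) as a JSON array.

Coefficients: [5, 5, 3, 1, 2]

Z: 5·0+5·8 = 40 | 3·8+1·0+2·8 = 40
D: 5·6+5·2 = 40 | 3·7+1·5+2·7 = 40
Y: 5·3+5·0 = 15 | 3·1+1·8+2·2 = 15
M: 5·3+5·0 = 15 | 3·3+1·2+2·2 = 15
gcd(5,5,3,1,2) = 1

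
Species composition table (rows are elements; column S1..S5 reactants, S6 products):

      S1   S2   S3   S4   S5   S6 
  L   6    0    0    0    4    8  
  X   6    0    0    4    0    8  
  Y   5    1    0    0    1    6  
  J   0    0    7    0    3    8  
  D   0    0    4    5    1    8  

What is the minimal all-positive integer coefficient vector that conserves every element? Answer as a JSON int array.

Coefficients: [4, 6, 4, 4, 4, 5]

L: 4·6+6·0+4·0+4·0+4·4 = 40 | 5·8 = 40
X: 4·6+6·0+4·0+4·4+4·0 = 40 | 5·8 = 40
Y: 4·5+6·1+4·0+4·0+4·1 = 30 | 5·6 = 30
J: 4·0+6·0+4·7+4·0+4·3 = 40 | 5·8 = 40
D: 4·0+6·0+4·4+4·5+4·1 = 40 | 5·8 = 40
gcd(4,6,4,4,4,5) = 1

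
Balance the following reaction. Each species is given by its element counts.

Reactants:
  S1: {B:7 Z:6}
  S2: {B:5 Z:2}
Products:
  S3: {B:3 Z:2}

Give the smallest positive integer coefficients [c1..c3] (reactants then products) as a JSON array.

B: 1·7+1·5 = 12 | 4·3 = 12
Z: 1·6+1·2 = 8 | 4·2 = 8
gcd(1,1,4) = 1

Coefficients: [1, 1, 4]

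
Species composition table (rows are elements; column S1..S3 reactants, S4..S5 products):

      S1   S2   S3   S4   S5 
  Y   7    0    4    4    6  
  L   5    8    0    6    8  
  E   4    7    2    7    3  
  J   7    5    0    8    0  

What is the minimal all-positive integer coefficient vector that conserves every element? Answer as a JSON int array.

Y: 2·7+2·0+1·4 = 18 | 3·4+1·6 = 18
L: 2·5+2·8+1·0 = 26 | 3·6+1·8 = 26
E: 2·4+2·7+1·2 = 24 | 3·7+1·3 = 24
J: 2·7+2·5+1·0 = 24 | 3·8+1·0 = 24
gcd(2,2,1,3,1) = 1

Coefficients: [2, 2, 1, 3, 1]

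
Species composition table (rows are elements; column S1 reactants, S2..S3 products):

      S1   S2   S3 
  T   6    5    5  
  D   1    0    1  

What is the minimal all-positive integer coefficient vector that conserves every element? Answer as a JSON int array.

T: 5·6 = 30 | 1·5+5·5 = 30
D: 5·1 = 5 | 1·0+5·1 = 5
gcd(5,1,5) = 1

Coefficients: [5, 1, 5]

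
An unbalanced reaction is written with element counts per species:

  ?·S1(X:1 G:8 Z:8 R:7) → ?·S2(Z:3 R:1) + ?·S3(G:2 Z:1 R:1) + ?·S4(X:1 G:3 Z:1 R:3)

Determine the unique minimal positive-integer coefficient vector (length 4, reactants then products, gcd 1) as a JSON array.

Coefficients: [2, 3, 5, 2]

X: 2·1 = 2 | 3·0+5·0+2·1 = 2
G: 2·8 = 16 | 3·0+5·2+2·3 = 16
Z: 2·8 = 16 | 3·3+5·1+2·1 = 16
R: 2·7 = 14 | 3·1+5·1+2·3 = 14
gcd(2,3,5,2) = 1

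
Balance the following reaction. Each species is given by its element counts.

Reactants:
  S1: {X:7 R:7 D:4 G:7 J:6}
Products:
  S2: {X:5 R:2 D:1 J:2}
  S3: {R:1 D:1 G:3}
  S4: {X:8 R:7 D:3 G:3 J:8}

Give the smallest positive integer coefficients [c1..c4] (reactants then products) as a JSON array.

X: 3·7 = 21 | 1·5+5·0+2·8 = 21
R: 3·7 = 21 | 1·2+5·1+2·7 = 21
D: 3·4 = 12 | 1·1+5·1+2·3 = 12
G: 3·7 = 21 | 1·0+5·3+2·3 = 21
J: 3·6 = 18 | 1·2+5·0+2·8 = 18
gcd(3,1,5,2) = 1

Coefficients: [3, 1, 5, 2]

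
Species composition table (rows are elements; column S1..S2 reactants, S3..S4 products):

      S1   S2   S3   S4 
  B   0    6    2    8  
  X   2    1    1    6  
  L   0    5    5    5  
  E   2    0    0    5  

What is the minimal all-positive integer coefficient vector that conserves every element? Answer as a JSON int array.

Coefficients: [5, 3, 1, 2]

B: 5·0+3·6 = 18 | 1·2+2·8 = 18
X: 5·2+3·1 = 13 | 1·1+2·6 = 13
L: 5·0+3·5 = 15 | 1·5+2·5 = 15
E: 5·2+3·0 = 10 | 1·0+2·5 = 10
gcd(5,3,1,2) = 1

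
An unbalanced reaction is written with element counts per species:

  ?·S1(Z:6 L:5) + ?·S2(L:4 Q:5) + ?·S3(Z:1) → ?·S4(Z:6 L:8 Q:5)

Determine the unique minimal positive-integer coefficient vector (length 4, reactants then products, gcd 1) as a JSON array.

Z: 4·6+5·0+6·1 = 30 | 5·6 = 30
L: 4·5+5·4+6·0 = 40 | 5·8 = 40
Q: 4·0+5·5+6·0 = 25 | 5·5 = 25
gcd(4,5,6,5) = 1

Coefficients: [4, 5, 6, 5]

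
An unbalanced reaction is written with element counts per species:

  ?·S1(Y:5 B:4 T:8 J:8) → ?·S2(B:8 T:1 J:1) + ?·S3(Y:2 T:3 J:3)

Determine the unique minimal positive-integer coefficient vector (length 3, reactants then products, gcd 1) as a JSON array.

Y: 2·5 = 10 | 1·0+5·2 = 10
B: 2·4 = 8 | 1·8+5·0 = 8
T: 2·8 = 16 | 1·1+5·3 = 16
J: 2·8 = 16 | 1·1+5·3 = 16
gcd(2,1,5) = 1

Coefficients: [2, 1, 5]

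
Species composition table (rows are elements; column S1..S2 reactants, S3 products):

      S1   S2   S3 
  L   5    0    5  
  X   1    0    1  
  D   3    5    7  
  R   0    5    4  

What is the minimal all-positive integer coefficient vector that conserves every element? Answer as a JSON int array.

L: 5·5+4·0 = 25 | 5·5 = 25
X: 5·1+4·0 = 5 | 5·1 = 5
D: 5·3+4·5 = 35 | 5·7 = 35
R: 5·0+4·5 = 20 | 5·4 = 20
gcd(5,4,5) = 1

Coefficients: [5, 4, 5]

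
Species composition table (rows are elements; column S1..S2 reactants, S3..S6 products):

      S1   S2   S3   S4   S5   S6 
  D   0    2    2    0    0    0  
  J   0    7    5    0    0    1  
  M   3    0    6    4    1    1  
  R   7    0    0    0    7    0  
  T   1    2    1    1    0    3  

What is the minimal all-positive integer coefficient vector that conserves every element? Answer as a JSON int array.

D: 6·0+1·2 = 2 | 1·2+1·0+6·0+2·0 = 2
J: 6·0+1·7 = 7 | 1·5+1·0+6·0+2·1 = 7
M: 6·3+1·0 = 18 | 1·6+1·4+6·1+2·1 = 18
R: 6·7+1·0 = 42 | 1·0+1·0+6·7+2·0 = 42
T: 6·1+1·2 = 8 | 1·1+1·1+6·0+2·3 = 8
gcd(6,1,1,1,6,2) = 1

Coefficients: [6, 1, 1, 1, 6, 2]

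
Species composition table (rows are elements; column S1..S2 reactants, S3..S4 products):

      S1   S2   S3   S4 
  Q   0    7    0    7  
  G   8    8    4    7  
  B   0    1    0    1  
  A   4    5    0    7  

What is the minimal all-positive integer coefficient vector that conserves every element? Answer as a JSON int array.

Coefficients: [2, 4, 5, 4]

Q: 2·0+4·7 = 28 | 5·0+4·7 = 28
G: 2·8+4·8 = 48 | 5·4+4·7 = 48
B: 2·0+4·1 = 4 | 5·0+4·1 = 4
A: 2·4+4·5 = 28 | 5·0+4·7 = 28
gcd(2,4,5,4) = 1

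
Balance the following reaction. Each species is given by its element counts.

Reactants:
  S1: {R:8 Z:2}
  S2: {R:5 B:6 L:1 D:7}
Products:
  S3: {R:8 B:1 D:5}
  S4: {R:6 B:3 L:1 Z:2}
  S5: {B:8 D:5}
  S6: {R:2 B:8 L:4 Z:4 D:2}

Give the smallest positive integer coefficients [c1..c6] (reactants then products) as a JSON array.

Coefficients: [4, 6, 6, 2, 2, 1]

R: 4·8+6·5 = 62 | 6·8+2·6+2·0+1·2 = 62
B: 4·0+6·6 = 36 | 6·1+2·3+2·8+1·8 = 36
L: 4·0+6·1 = 6 | 6·0+2·1+2·0+1·4 = 6
Z: 4·2+6·0 = 8 | 6·0+2·2+2·0+1·4 = 8
D: 4·0+6·7 = 42 | 6·5+2·0+2·5+1·2 = 42
gcd(4,6,6,2,2,1) = 1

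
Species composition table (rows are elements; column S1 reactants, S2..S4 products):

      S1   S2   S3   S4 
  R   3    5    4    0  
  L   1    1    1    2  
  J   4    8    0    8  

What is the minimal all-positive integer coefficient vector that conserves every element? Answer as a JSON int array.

Coefficients: [6, 2, 2, 1]

R: 6·3 = 18 | 2·5+2·4+1·0 = 18
L: 6·1 = 6 | 2·1+2·1+1·2 = 6
J: 6·4 = 24 | 2·8+2·0+1·8 = 24
gcd(6,2,2,1) = 1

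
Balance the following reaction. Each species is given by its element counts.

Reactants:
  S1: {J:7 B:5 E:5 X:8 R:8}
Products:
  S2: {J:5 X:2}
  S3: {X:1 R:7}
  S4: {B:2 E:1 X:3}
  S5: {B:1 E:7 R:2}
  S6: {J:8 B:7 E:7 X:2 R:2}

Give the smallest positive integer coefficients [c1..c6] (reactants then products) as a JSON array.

Coefficients: [4, 4, 4, 6, 1, 1]

J: 4·7 = 28 | 4·5+4·0+6·0+1·0+1·8 = 28
B: 4·5 = 20 | 4·0+4·0+6·2+1·1+1·7 = 20
E: 4·5 = 20 | 4·0+4·0+6·1+1·7+1·7 = 20
X: 4·8 = 32 | 4·2+4·1+6·3+1·0+1·2 = 32
R: 4·8 = 32 | 4·0+4·7+6·0+1·2+1·2 = 32
gcd(4,4,4,6,1,1) = 1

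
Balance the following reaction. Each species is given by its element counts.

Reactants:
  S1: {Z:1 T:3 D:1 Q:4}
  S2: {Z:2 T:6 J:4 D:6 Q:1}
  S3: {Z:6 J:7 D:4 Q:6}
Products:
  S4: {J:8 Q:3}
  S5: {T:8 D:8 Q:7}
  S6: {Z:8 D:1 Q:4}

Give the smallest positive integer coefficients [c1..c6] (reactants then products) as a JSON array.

Z: 6·1+1·2+4·6 = 32 | 4·0+3·0+4·8 = 32
T: 6·3+1·6+4·0 = 24 | 4·0+3·8+4·0 = 24
J: 6·0+1·4+4·7 = 32 | 4·8+3·0+4·0 = 32
D: 6·1+1·6+4·4 = 28 | 4·0+3·8+4·1 = 28
Q: 6·4+1·1+4·6 = 49 | 4·3+3·7+4·4 = 49
gcd(6,1,4,4,3,4) = 1

Coefficients: [6, 1, 4, 4, 3, 4]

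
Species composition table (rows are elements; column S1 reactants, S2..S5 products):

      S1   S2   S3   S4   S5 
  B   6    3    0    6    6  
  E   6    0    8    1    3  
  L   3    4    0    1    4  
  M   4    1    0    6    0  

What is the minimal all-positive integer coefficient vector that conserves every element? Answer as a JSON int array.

Coefficients: [5, 2, 3, 3, 1]

B: 5·6 = 30 | 2·3+3·0+3·6+1·6 = 30
E: 5·6 = 30 | 2·0+3·8+3·1+1·3 = 30
L: 5·3 = 15 | 2·4+3·0+3·1+1·4 = 15
M: 5·4 = 20 | 2·1+3·0+3·6+1·0 = 20
gcd(5,2,3,3,1) = 1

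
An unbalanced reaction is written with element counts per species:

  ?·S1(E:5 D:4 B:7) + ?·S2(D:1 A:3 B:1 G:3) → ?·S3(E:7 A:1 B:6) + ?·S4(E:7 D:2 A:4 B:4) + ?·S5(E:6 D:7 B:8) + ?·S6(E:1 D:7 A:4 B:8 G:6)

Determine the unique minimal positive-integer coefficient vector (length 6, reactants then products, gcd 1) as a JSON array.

Coefficients: [6, 6, 2, 1, 1, 3]

E: 6·5+6·0 = 30 | 2·7+1·7+1·6+3·1 = 30
D: 6·4+6·1 = 30 | 2·0+1·2+1·7+3·7 = 30
A: 6·0+6·3 = 18 | 2·1+1·4+1·0+3·4 = 18
B: 6·7+6·1 = 48 | 2·6+1·4+1·8+3·8 = 48
G: 6·0+6·3 = 18 | 2·0+1·0+1·0+3·6 = 18
gcd(6,6,2,1,1,3) = 1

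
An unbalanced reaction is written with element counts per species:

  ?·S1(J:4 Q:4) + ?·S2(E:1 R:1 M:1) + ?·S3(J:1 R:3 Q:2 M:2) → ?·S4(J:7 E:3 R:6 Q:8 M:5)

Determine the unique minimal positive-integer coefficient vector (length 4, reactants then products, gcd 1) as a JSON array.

Coefficients: [3, 6, 2, 2]

J: 3·4+6·0+2·1 = 14 | 2·7 = 14
E: 3·0+6·1+2·0 = 6 | 2·3 = 6
R: 3·0+6·1+2·3 = 12 | 2·6 = 12
Q: 3·4+6·0+2·2 = 16 | 2·8 = 16
M: 3·0+6·1+2·2 = 10 | 2·5 = 10
gcd(3,6,2,2) = 1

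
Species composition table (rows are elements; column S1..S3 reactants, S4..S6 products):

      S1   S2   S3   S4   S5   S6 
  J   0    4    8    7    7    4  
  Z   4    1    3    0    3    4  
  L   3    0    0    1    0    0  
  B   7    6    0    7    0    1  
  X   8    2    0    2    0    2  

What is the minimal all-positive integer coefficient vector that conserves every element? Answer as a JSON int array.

Coefficients: [1, 3, 4, 3, 1, 4]

J: 1·0+3·4+4·8 = 44 | 3·7+1·7+4·4 = 44
Z: 1·4+3·1+4·3 = 19 | 3·0+1·3+4·4 = 19
L: 1·3+3·0+4·0 = 3 | 3·1+1·0+4·0 = 3
B: 1·7+3·6+4·0 = 25 | 3·7+1·0+4·1 = 25
X: 1·8+3·2+4·0 = 14 | 3·2+1·0+4·2 = 14
gcd(1,3,4,3,1,4) = 1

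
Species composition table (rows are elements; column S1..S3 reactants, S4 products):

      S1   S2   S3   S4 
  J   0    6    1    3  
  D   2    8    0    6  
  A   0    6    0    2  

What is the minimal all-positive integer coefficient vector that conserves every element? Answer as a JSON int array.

Coefficients: [5, 1, 3, 3]

J: 5·0+1·6+3·1 = 9 | 3·3 = 9
D: 5·2+1·8+3·0 = 18 | 3·6 = 18
A: 5·0+1·6+3·0 = 6 | 3·2 = 6
gcd(5,1,3,3) = 1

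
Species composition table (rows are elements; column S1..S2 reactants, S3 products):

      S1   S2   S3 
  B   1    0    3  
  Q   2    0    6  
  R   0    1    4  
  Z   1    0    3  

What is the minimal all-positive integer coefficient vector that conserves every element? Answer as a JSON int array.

B: 3·1+4·0 = 3 | 1·3 = 3
Q: 3·2+4·0 = 6 | 1·6 = 6
R: 3·0+4·1 = 4 | 1·4 = 4
Z: 3·1+4·0 = 3 | 1·3 = 3
gcd(3,4,1) = 1

Coefficients: [3, 4, 1]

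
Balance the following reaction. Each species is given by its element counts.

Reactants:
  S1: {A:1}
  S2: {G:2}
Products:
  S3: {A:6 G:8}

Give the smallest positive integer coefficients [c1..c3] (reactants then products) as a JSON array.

A: 6·1+4·0 = 6 | 1·6 = 6
G: 6·0+4·2 = 8 | 1·8 = 8
gcd(6,4,1) = 1

Coefficients: [6, 4, 1]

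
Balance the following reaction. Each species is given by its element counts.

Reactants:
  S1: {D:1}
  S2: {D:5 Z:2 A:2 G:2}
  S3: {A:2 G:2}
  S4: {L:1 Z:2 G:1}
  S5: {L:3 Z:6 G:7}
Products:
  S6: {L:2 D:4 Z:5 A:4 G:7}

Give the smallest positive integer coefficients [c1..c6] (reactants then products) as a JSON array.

Coefficients: [6, 2, 6, 5, 1, 4]

L: 6·0+2·0+6·0+5·1+1·3 = 8 | 4·2 = 8
D: 6·1+2·5+6·0+5·0+1·0 = 16 | 4·4 = 16
Z: 6·0+2·2+6·0+5·2+1·6 = 20 | 4·5 = 20
A: 6·0+2·2+6·2+5·0+1·0 = 16 | 4·4 = 16
G: 6·0+2·2+6·2+5·1+1·7 = 28 | 4·7 = 28
gcd(6,2,6,5,1,4) = 1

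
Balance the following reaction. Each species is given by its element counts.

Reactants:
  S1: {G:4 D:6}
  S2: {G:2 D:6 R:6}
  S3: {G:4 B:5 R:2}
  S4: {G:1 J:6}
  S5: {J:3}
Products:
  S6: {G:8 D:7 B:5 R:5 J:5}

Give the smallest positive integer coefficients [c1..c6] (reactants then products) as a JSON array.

G: 4·4+3·2+6·4+2·1+6·0 = 48 | 6·8 = 48
D: 4·6+3·6+6·0+2·0+6·0 = 42 | 6·7 = 42
B: 4·0+3·0+6·5+2·0+6·0 = 30 | 6·5 = 30
R: 4·0+3·6+6·2+2·0+6·0 = 30 | 6·5 = 30
J: 4·0+3·0+6·0+2·6+6·3 = 30 | 6·5 = 30
gcd(4,3,6,2,6,6) = 1

Coefficients: [4, 3, 6, 2, 6, 6]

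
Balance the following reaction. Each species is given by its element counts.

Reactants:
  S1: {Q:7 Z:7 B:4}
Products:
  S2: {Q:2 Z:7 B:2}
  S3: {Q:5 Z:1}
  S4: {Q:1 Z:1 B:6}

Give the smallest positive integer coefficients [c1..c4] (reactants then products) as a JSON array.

Q: 5·7 = 35 | 4·2+5·5+2·1 = 35
Z: 5·7 = 35 | 4·7+5·1+2·1 = 35
B: 5·4 = 20 | 4·2+5·0+2·6 = 20
gcd(5,4,5,2) = 1

Coefficients: [5, 4, 5, 2]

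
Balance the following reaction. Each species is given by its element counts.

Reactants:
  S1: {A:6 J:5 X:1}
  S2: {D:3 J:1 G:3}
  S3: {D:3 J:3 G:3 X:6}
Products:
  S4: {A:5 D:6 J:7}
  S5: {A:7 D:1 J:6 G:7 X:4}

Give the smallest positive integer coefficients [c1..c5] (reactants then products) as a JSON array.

A: 6·6+6·0+1·0 = 36 | 3·5+3·7 = 36
D: 6·0+6·3+1·3 = 21 | 3·6+3·1 = 21
J: 6·5+6·1+1·3 = 39 | 3·7+3·6 = 39
G: 6·0+6·3+1·3 = 21 | 3·0+3·7 = 21
X: 6·1+6·0+1·6 = 12 | 3·0+3·4 = 12
gcd(6,6,1,3,3) = 1

Coefficients: [6, 6, 1, 3, 3]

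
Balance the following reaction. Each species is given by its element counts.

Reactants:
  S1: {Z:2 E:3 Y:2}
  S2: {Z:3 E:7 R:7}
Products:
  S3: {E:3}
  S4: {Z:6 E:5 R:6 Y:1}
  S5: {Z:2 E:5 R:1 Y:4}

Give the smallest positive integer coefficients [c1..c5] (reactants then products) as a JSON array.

Z: 5·2+2·3 = 16 | 3·0+2·6+2·2 = 16
E: 5·3+2·7 = 29 | 3·3+2·5+2·5 = 29
R: 5·0+2·7 = 14 | 3·0+2·6+2·1 = 14
Y: 5·2+2·0 = 10 | 3·0+2·1+2·4 = 10
gcd(5,2,3,2,2) = 1

Coefficients: [5, 2, 3, 2, 2]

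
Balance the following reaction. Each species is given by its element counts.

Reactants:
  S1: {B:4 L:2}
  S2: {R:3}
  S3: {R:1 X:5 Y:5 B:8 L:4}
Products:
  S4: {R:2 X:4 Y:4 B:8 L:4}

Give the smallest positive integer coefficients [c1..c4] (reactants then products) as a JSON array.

Coefficients: [2, 2, 4, 5]

R: 2·0+2·3+4·1 = 10 | 5·2 = 10
X: 2·0+2·0+4·5 = 20 | 5·4 = 20
Y: 2·0+2·0+4·5 = 20 | 5·4 = 20
B: 2·4+2·0+4·8 = 40 | 5·8 = 40
L: 2·2+2·0+4·4 = 20 | 5·4 = 20
gcd(2,2,4,5) = 1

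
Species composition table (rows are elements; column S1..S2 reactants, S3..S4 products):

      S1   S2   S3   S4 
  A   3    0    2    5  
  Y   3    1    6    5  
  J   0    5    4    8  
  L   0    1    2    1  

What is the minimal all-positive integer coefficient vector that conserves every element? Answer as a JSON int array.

A: 4·3+4·0 = 12 | 1·2+2·5 = 12
Y: 4·3+4·1 = 16 | 1·6+2·5 = 16
J: 4·0+4·5 = 20 | 1·4+2·8 = 20
L: 4·0+4·1 = 4 | 1·2+2·1 = 4
gcd(4,4,1,2) = 1

Coefficients: [4, 4, 1, 2]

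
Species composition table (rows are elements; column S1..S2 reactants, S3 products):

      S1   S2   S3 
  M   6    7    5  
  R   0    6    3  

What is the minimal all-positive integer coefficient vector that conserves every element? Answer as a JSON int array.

M: 1·6+2·7 = 20 | 4·5 = 20
R: 1·0+2·6 = 12 | 4·3 = 12
gcd(1,2,4) = 1

Coefficients: [1, 2, 4]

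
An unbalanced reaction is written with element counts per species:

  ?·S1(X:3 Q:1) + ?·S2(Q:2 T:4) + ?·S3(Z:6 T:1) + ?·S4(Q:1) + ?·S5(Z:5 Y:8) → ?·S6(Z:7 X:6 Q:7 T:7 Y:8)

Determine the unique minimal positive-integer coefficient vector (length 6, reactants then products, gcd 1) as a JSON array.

Coefficients: [6, 5, 1, 5, 3, 3]

Z: 6·0+5·0+1·6+5·0+3·5 = 21 | 3·7 = 21
X: 6·3+5·0+1·0+5·0+3·0 = 18 | 3·6 = 18
Q: 6·1+5·2+1·0+5·1+3·0 = 21 | 3·7 = 21
T: 6·0+5·4+1·1+5·0+3·0 = 21 | 3·7 = 21
Y: 6·0+5·0+1·0+5·0+3·8 = 24 | 3·8 = 24
gcd(6,5,1,5,3,3) = 1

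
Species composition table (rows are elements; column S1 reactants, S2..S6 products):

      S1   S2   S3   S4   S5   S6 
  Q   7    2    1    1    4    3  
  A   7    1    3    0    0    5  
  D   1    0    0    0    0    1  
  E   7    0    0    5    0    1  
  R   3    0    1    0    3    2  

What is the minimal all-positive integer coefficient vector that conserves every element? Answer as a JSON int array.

Coefficients: [5, 4, 2, 6, 1, 5]

Q: 5·7 = 35 | 4·2+2·1+6·1+1·4+5·3 = 35
A: 5·7 = 35 | 4·1+2·3+6·0+1·0+5·5 = 35
D: 5·1 = 5 | 4·0+2·0+6·0+1·0+5·1 = 5
E: 5·7 = 35 | 4·0+2·0+6·5+1·0+5·1 = 35
R: 5·3 = 15 | 4·0+2·1+6·0+1·3+5·2 = 15
gcd(5,4,2,6,1,5) = 1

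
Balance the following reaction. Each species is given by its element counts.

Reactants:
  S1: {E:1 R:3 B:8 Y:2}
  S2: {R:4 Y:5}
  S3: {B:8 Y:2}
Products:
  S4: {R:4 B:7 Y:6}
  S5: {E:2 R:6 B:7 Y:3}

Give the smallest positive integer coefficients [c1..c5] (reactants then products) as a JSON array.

Coefficients: [6, 5, 1, 5, 3]

E: 6·1+5·0+1·0 = 6 | 5·0+3·2 = 6
R: 6·3+5·4+1·0 = 38 | 5·4+3·6 = 38
B: 6·8+5·0+1·8 = 56 | 5·7+3·7 = 56
Y: 6·2+5·5+1·2 = 39 | 5·6+3·3 = 39
gcd(6,5,1,5,3) = 1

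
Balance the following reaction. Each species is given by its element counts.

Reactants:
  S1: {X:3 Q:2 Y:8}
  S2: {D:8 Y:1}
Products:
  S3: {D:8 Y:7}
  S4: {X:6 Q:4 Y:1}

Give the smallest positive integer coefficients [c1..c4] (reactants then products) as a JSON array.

Coefficients: [4, 5, 5, 2]

X: 4·3+5·0 = 12 | 5·0+2·6 = 12
Q: 4·2+5·0 = 8 | 5·0+2·4 = 8
D: 4·0+5·8 = 40 | 5·8+2·0 = 40
Y: 4·8+5·1 = 37 | 5·7+2·1 = 37
gcd(4,5,5,2) = 1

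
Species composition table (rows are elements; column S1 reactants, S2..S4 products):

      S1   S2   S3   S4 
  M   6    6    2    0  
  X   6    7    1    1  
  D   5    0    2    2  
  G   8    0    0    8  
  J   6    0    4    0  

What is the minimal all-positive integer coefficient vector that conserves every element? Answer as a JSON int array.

M: 2·6 = 12 | 1·6+3·2+2·0 = 12
X: 2·6 = 12 | 1·7+3·1+2·1 = 12
D: 2·5 = 10 | 1·0+3·2+2·2 = 10
G: 2·8 = 16 | 1·0+3·0+2·8 = 16
J: 2·6 = 12 | 1·0+3·4+2·0 = 12
gcd(2,1,3,2) = 1

Coefficients: [2, 1, 3, 2]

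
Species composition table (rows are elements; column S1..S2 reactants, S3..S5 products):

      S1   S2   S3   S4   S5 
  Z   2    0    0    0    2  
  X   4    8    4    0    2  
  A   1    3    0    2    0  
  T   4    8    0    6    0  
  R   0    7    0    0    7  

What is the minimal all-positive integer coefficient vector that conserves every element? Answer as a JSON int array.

Coefficients: [2, 2, 5, 4, 2]

Z: 2·2+2·0 = 4 | 5·0+4·0+2·2 = 4
X: 2·4+2·8 = 24 | 5·4+4·0+2·2 = 24
A: 2·1+2·3 = 8 | 5·0+4·2+2·0 = 8
T: 2·4+2·8 = 24 | 5·0+4·6+2·0 = 24
R: 2·0+2·7 = 14 | 5·0+4·0+2·7 = 14
gcd(2,2,5,4,2) = 1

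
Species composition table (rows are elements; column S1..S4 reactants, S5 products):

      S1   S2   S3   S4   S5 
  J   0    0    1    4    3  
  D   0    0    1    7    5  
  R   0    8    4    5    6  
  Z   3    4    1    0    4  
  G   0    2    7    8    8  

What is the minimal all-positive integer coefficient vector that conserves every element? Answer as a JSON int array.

Coefficients: [6, 1, 2, 4, 6]

J: 6·0+1·0+2·1+4·4 = 18 | 6·3 = 18
D: 6·0+1·0+2·1+4·7 = 30 | 6·5 = 30
R: 6·0+1·8+2·4+4·5 = 36 | 6·6 = 36
Z: 6·3+1·4+2·1+4·0 = 24 | 6·4 = 24
G: 6·0+1·2+2·7+4·8 = 48 | 6·8 = 48
gcd(6,1,2,4,6) = 1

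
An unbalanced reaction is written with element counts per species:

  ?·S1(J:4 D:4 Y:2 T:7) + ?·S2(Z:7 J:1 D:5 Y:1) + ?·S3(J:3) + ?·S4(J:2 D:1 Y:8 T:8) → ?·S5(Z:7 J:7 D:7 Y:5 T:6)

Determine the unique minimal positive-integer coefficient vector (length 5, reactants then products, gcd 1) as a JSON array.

Z: 2·0+5·7+6·0+2·0 = 35 | 5·7 = 35
J: 2·4+5·1+6·3+2·2 = 35 | 5·7 = 35
D: 2·4+5·5+6·0+2·1 = 35 | 5·7 = 35
Y: 2·2+5·1+6·0+2·8 = 25 | 5·5 = 25
T: 2·7+5·0+6·0+2·8 = 30 | 5·6 = 30
gcd(2,5,6,2,5) = 1

Coefficients: [2, 5, 6, 2, 5]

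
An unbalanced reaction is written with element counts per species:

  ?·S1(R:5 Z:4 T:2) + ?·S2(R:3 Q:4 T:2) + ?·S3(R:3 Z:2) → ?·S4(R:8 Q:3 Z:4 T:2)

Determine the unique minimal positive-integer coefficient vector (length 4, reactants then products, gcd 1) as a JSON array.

Coefficients: [1, 3, 6, 4]

R: 1·5+3·3+6·3 = 32 | 4·8 = 32
Q: 1·0+3·4+6·0 = 12 | 4·3 = 12
Z: 1·4+3·0+6·2 = 16 | 4·4 = 16
T: 1·2+3·2+6·0 = 8 | 4·2 = 8
gcd(1,3,6,4) = 1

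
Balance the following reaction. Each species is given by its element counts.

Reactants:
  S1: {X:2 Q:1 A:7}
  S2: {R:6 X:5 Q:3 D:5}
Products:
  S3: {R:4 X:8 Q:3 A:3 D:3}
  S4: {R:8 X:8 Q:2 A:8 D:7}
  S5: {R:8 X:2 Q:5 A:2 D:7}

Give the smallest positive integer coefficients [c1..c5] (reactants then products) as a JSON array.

Coefficients: [3, 6, 3, 1, 2]

R: 3·0+6·6 = 36 | 3·4+1·8+2·8 = 36
X: 3·2+6·5 = 36 | 3·8+1·8+2·2 = 36
Q: 3·1+6·3 = 21 | 3·3+1·2+2·5 = 21
A: 3·7+6·0 = 21 | 3·3+1·8+2·2 = 21
D: 3·0+6·5 = 30 | 3·3+1·7+2·7 = 30
gcd(3,6,3,1,2) = 1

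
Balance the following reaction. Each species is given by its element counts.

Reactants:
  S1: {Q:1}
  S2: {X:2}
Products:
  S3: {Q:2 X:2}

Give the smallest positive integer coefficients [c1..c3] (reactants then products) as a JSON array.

Q: 2·1+1·0 = 2 | 1·2 = 2
X: 2·0+1·2 = 2 | 1·2 = 2
gcd(2,1,1) = 1

Coefficients: [2, 1, 1]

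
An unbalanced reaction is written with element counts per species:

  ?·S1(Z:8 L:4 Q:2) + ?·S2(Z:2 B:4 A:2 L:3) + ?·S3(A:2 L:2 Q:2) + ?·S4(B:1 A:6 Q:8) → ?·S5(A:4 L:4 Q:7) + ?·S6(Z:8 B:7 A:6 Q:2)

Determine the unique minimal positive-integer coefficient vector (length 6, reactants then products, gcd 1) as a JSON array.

Z: 2·8+4·2+2·0+5·0 = 24 | 6·0+3·8 = 24
B: 2·0+4·4+2·0+5·1 = 21 | 6·0+3·7 = 21
A: 2·0+4·2+2·2+5·6 = 42 | 6·4+3·6 = 42
L: 2·4+4·3+2·2+5·0 = 24 | 6·4+3·0 = 24
Q: 2·2+4·0+2·2+5·8 = 48 | 6·7+3·2 = 48
gcd(2,4,2,5,6,3) = 1

Coefficients: [2, 4, 2, 5, 6, 3]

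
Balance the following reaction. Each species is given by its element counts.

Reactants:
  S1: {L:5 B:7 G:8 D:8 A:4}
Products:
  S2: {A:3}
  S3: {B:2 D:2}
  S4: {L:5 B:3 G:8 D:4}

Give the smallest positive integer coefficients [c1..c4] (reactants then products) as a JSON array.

Coefficients: [3, 4, 6, 3]

L: 3·5 = 15 | 4·0+6·0+3·5 = 15
B: 3·7 = 21 | 4·0+6·2+3·3 = 21
G: 3·8 = 24 | 4·0+6·0+3·8 = 24
D: 3·8 = 24 | 4·0+6·2+3·4 = 24
A: 3·4 = 12 | 4·3+6·0+3·0 = 12
gcd(3,4,6,3) = 1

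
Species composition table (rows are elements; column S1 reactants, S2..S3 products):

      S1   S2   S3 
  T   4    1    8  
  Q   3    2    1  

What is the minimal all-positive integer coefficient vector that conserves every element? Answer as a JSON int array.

Coefficients: [3, 4, 1]

T: 3·4 = 12 | 4·1+1·8 = 12
Q: 3·3 = 9 | 4·2+1·1 = 9
gcd(3,4,1) = 1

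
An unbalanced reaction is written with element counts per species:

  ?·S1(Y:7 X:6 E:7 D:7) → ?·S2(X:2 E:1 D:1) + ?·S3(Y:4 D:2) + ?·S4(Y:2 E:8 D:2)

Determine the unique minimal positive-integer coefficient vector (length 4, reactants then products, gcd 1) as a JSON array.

Y: 2·7 = 14 | 6·0+3·4+1·2 = 14
X: 2·6 = 12 | 6·2+3·0+1·0 = 12
E: 2·7 = 14 | 6·1+3·0+1·8 = 14
D: 2·7 = 14 | 6·1+3·2+1·2 = 14
gcd(2,6,3,1) = 1

Coefficients: [2, 6, 3, 1]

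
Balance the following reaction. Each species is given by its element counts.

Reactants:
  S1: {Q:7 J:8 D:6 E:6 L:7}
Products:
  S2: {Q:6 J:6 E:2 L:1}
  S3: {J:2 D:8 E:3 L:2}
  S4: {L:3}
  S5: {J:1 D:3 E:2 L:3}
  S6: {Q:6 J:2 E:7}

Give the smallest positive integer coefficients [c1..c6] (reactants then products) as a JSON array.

Q: 6·7 = 42 | 6·6+3·0+6·0+4·0+1·6 = 42
J: 6·8 = 48 | 6·6+3·2+6·0+4·1+1·2 = 48
D: 6·6 = 36 | 6·0+3·8+6·0+4·3+1·0 = 36
E: 6·6 = 36 | 6·2+3·3+6·0+4·2+1·7 = 36
L: 6·7 = 42 | 6·1+3·2+6·3+4·3+1·0 = 42
gcd(6,6,3,6,4,1) = 1

Coefficients: [6, 6, 3, 6, 4, 1]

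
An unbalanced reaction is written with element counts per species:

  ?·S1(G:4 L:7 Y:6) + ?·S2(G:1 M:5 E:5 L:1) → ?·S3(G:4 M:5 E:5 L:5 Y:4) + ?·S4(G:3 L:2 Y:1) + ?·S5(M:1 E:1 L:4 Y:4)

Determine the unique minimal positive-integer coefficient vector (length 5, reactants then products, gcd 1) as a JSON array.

G: 5·4+2·1 = 22 | 1·4+6·3+5·0 = 22
M: 5·0+2·5 = 10 | 1·5+6·0+5·1 = 10
E: 5·0+2·5 = 10 | 1·5+6·0+5·1 = 10
L: 5·7+2·1 = 37 | 1·5+6·2+5·4 = 37
Y: 5·6+2·0 = 30 | 1·4+6·1+5·4 = 30
gcd(5,2,1,6,5) = 1

Coefficients: [5, 2, 1, 6, 5]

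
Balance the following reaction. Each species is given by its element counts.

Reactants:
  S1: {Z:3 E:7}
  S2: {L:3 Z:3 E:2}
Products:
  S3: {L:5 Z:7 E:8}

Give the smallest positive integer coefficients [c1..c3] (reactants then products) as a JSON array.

Coefficients: [2, 5, 3]

L: 2·0+5·3 = 15 | 3·5 = 15
Z: 2·3+5·3 = 21 | 3·7 = 21
E: 2·7+5·2 = 24 | 3·8 = 24
gcd(2,5,3) = 1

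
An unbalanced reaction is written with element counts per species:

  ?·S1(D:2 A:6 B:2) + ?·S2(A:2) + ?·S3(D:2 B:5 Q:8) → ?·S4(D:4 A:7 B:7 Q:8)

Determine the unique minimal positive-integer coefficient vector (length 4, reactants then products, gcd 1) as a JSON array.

D: 2·2+1·0+2·2 = 8 | 2·4 = 8
A: 2·6+1·2+2·0 = 14 | 2·7 = 14
B: 2·2+1·0+2·5 = 14 | 2·7 = 14
Q: 2·0+1·0+2·8 = 16 | 2·8 = 16
gcd(2,1,2,2) = 1

Coefficients: [2, 1, 2, 2]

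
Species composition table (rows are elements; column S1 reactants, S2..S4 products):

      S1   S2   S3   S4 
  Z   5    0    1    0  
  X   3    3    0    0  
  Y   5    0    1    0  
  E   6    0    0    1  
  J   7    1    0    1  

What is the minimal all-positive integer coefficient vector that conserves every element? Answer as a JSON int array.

Coefficients: [1, 1, 5, 6]

Z: 1·5 = 5 | 1·0+5·1+6·0 = 5
X: 1·3 = 3 | 1·3+5·0+6·0 = 3
Y: 1·5 = 5 | 1·0+5·1+6·0 = 5
E: 1·6 = 6 | 1·0+5·0+6·1 = 6
J: 1·7 = 7 | 1·1+5·0+6·1 = 7
gcd(1,1,5,6) = 1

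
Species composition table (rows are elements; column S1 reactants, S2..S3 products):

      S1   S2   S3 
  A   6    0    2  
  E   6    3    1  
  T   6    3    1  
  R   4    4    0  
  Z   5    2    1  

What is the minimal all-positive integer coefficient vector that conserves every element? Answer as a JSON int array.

Coefficients: [1, 1, 3]

A: 1·6 = 6 | 1·0+3·2 = 6
E: 1·6 = 6 | 1·3+3·1 = 6
T: 1·6 = 6 | 1·3+3·1 = 6
R: 1·4 = 4 | 1·4+3·0 = 4
Z: 1·5 = 5 | 1·2+3·1 = 5
gcd(1,1,3) = 1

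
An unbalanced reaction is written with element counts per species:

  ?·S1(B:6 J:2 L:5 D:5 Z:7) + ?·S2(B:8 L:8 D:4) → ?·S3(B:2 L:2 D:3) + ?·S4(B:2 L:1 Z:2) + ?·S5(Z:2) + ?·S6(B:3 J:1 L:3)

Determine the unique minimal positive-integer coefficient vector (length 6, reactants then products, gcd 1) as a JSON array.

B: 2·6+2·8 = 28 | 6·2+2·2+5·0+4·3 = 28
J: 2·2+2·0 = 4 | 6·0+2·0+5·0+4·1 = 4
L: 2·5+2·8 = 26 | 6·2+2·1+5·0+4·3 = 26
D: 2·5+2·4 = 18 | 6·3+2·0+5·0+4·0 = 18
Z: 2·7+2·0 = 14 | 6·0+2·2+5·2+4·0 = 14
gcd(2,2,6,2,5,4) = 1

Coefficients: [2, 2, 6, 2, 5, 4]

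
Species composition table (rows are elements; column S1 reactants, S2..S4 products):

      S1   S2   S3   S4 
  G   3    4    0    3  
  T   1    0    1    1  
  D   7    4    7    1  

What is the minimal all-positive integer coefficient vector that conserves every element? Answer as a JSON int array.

G: 6·3 = 18 | 3·4+4·0+2·3 = 18
T: 6·1 = 6 | 3·0+4·1+2·1 = 6
D: 6·7 = 42 | 3·4+4·7+2·1 = 42
gcd(6,3,4,2) = 1

Coefficients: [6, 3, 4, 2]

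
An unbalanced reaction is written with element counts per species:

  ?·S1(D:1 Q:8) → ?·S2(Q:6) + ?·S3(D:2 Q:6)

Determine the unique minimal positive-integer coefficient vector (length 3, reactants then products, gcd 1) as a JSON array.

Coefficients: [6, 5, 3]

D: 6·1 = 6 | 5·0+3·2 = 6
Q: 6·8 = 48 | 5·6+3·6 = 48
gcd(6,5,3) = 1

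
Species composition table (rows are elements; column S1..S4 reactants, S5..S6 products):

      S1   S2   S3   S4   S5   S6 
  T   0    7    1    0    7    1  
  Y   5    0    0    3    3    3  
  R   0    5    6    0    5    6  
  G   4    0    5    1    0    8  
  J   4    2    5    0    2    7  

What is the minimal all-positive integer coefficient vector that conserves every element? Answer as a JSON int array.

T: 3·0+5·7+6·1+6·0 = 41 | 5·7+6·1 = 41
Y: 3·5+5·0+6·0+6·3 = 33 | 5·3+6·3 = 33
R: 3·0+5·5+6·6+6·0 = 61 | 5·5+6·6 = 61
G: 3·4+5·0+6·5+6·1 = 48 | 5·0+6·8 = 48
J: 3·4+5·2+6·5+6·0 = 52 | 5·2+6·7 = 52
gcd(3,5,6,6,5,6) = 1

Coefficients: [3, 5, 6, 6, 5, 6]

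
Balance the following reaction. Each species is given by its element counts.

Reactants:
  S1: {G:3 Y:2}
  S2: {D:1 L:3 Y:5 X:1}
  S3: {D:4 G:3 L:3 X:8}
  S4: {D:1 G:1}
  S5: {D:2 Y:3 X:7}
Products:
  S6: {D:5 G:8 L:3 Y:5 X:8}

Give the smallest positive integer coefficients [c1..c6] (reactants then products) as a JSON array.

D: 6·0+1·1+3·4+5·1+1·2 = 20 | 4·5 = 20
G: 6·3+1·0+3·3+5·1+1·0 = 32 | 4·8 = 32
L: 6·0+1·3+3·3+5·0+1·0 = 12 | 4·3 = 12
Y: 6·2+1·5+3·0+5·0+1·3 = 20 | 4·5 = 20
X: 6·0+1·1+3·8+5·0+1·7 = 32 | 4·8 = 32
gcd(6,1,3,5,1,4) = 1

Coefficients: [6, 1, 3, 5, 1, 4]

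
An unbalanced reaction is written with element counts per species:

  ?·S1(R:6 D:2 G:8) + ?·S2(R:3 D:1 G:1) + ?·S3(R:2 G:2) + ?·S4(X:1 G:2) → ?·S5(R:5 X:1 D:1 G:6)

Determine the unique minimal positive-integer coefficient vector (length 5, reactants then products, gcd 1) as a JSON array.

Coefficients: [1, 4, 6, 6, 6]

R: 1·6+4·3+6·2+6·0 = 30 | 6·5 = 30
X: 1·0+4·0+6·0+6·1 = 6 | 6·1 = 6
D: 1·2+4·1+6·0+6·0 = 6 | 6·1 = 6
G: 1·8+4·1+6·2+6·2 = 36 | 6·6 = 36
gcd(1,4,6,6,6) = 1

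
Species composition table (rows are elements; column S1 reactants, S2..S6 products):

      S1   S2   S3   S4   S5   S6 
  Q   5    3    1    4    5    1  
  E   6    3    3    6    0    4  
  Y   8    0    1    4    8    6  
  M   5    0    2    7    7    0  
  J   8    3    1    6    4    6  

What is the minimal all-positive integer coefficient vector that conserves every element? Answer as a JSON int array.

Q: 5·5 = 25 | 2·3+2·1+1·4+2·5+3·1 = 25
E: 5·6 = 30 | 2·3+2·3+1·6+2·0+3·4 = 30
Y: 5·8 = 40 | 2·0+2·1+1·4+2·8+3·6 = 40
M: 5·5 = 25 | 2·0+2·2+1·7+2·7+3·0 = 25
J: 5·8 = 40 | 2·3+2·1+1·6+2·4+3·6 = 40
gcd(5,2,2,1,2,3) = 1

Coefficients: [5, 2, 2, 1, 2, 3]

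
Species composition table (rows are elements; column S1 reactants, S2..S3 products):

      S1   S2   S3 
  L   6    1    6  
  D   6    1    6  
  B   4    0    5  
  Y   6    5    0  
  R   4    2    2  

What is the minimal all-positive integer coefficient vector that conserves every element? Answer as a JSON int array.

L: 5·6 = 30 | 6·1+4·6 = 30
D: 5·6 = 30 | 6·1+4·6 = 30
B: 5·4 = 20 | 6·0+4·5 = 20
Y: 5·6 = 30 | 6·5+4·0 = 30
R: 5·4 = 20 | 6·2+4·2 = 20
gcd(5,6,4) = 1

Coefficients: [5, 6, 4]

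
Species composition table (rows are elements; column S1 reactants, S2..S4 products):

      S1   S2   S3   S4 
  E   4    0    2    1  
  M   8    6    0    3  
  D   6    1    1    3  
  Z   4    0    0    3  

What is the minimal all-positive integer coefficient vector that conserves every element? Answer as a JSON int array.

E: 3·4 = 12 | 2·0+4·2+4·1 = 12
M: 3·8 = 24 | 2·6+4·0+4·3 = 24
D: 3·6 = 18 | 2·1+4·1+4·3 = 18
Z: 3·4 = 12 | 2·0+4·0+4·3 = 12
gcd(3,2,4,4) = 1

Coefficients: [3, 2, 4, 4]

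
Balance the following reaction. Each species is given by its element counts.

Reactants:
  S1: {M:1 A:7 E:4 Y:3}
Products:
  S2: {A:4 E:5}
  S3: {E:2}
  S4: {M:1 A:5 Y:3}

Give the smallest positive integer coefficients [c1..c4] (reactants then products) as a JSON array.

M: 4·1 = 4 | 2·0+3·0+4·1 = 4
A: 4·7 = 28 | 2·4+3·0+4·5 = 28
E: 4·4 = 16 | 2·5+3·2+4·0 = 16
Y: 4·3 = 12 | 2·0+3·0+4·3 = 12
gcd(4,2,3,4) = 1

Coefficients: [4, 2, 3, 4]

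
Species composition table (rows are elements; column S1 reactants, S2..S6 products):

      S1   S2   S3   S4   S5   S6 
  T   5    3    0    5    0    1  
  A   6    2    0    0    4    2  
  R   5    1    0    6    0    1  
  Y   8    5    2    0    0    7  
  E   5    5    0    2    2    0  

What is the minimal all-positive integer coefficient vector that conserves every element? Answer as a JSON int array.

Coefficients: [6, 2, 5, 4, 6, 4]

T: 6·5 = 30 | 2·3+5·0+4·5+6·0+4·1 = 30
A: 6·6 = 36 | 2·2+5·0+4·0+6·4+4·2 = 36
R: 6·5 = 30 | 2·1+5·0+4·6+6·0+4·1 = 30
Y: 6·8 = 48 | 2·5+5·2+4·0+6·0+4·7 = 48
E: 6·5 = 30 | 2·5+5·0+4·2+6·2+4·0 = 30
gcd(6,2,5,4,6,4) = 1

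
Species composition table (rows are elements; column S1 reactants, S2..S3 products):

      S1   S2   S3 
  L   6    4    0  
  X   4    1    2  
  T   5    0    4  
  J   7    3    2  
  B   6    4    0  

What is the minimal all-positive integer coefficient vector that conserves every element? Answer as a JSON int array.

Coefficients: [4, 6, 5]

L: 4·6 = 24 | 6·4+5·0 = 24
X: 4·4 = 16 | 6·1+5·2 = 16
T: 4·5 = 20 | 6·0+5·4 = 20
J: 4·7 = 28 | 6·3+5·2 = 28
B: 4·6 = 24 | 6·4+5·0 = 24
gcd(4,6,5) = 1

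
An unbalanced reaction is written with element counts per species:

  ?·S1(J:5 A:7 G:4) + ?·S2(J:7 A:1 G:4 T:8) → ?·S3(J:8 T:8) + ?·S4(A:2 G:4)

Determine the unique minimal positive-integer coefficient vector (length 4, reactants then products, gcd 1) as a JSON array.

Coefficients: [1, 5, 5, 6]

J: 1·5+5·7 = 40 | 5·8+6·0 = 40
A: 1·7+5·1 = 12 | 5·0+6·2 = 12
G: 1·4+5·4 = 24 | 5·0+6·4 = 24
T: 1·0+5·8 = 40 | 5·8+6·0 = 40
gcd(1,5,5,6) = 1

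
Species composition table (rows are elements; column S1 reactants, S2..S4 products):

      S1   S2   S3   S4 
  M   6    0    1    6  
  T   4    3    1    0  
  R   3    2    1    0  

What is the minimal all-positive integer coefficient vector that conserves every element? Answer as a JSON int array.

M: 6·6 = 36 | 6·0+6·1+5·6 = 36
T: 6·4 = 24 | 6·3+6·1+5·0 = 24
R: 6·3 = 18 | 6·2+6·1+5·0 = 18
gcd(6,6,6,5) = 1

Coefficients: [6, 6, 6, 5]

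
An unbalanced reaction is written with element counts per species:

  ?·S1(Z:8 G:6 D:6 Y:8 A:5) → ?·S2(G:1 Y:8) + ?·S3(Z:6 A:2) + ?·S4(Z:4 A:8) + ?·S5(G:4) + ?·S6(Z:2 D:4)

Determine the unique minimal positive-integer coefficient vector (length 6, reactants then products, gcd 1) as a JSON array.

Z: 4·8 = 32 | 4·0+2·6+2·4+5·0+6·2 = 32
G: 4·6 = 24 | 4·1+2·0+2·0+5·4+6·0 = 24
D: 4·6 = 24 | 4·0+2·0+2·0+5·0+6·4 = 24
Y: 4·8 = 32 | 4·8+2·0+2·0+5·0+6·0 = 32
A: 4·5 = 20 | 4·0+2·2+2·8+5·0+6·0 = 20
gcd(4,4,2,2,5,6) = 1

Coefficients: [4, 4, 2, 2, 5, 6]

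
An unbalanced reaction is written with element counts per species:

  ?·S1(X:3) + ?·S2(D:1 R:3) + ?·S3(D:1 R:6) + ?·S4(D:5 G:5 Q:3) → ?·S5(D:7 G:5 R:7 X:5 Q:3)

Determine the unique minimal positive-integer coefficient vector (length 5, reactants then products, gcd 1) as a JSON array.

D: 5·0+5·1+1·1+3·5 = 21 | 3·7 = 21
G: 5·0+5·0+1·0+3·5 = 15 | 3·5 = 15
R: 5·0+5·3+1·6+3·0 = 21 | 3·7 = 21
X: 5·3+5·0+1·0+3·0 = 15 | 3·5 = 15
Q: 5·0+5·0+1·0+3·3 = 9 | 3·3 = 9
gcd(5,5,1,3,3) = 1

Coefficients: [5, 5, 1, 3, 3]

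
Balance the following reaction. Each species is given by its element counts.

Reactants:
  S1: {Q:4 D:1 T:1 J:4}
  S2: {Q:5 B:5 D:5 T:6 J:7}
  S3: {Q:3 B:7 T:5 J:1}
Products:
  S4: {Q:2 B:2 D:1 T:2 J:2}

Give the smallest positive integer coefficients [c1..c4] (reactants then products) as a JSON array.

Q: 1·4+1·5+1·3 = 12 | 6·2 = 12
B: 1·0+1·5+1·7 = 12 | 6·2 = 12
D: 1·1+1·5+1·0 = 6 | 6·1 = 6
T: 1·1+1·6+1·5 = 12 | 6·2 = 12
J: 1·4+1·7+1·1 = 12 | 6·2 = 12
gcd(1,1,1,6) = 1

Coefficients: [1, 1, 1, 6]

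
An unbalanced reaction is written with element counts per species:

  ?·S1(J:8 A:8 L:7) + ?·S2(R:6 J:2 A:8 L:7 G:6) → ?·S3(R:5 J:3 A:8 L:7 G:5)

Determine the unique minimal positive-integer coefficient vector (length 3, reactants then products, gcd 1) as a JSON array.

R: 1·0+5·6 = 30 | 6·5 = 30
J: 1·8+5·2 = 18 | 6·3 = 18
A: 1·8+5·8 = 48 | 6·8 = 48
L: 1·7+5·7 = 42 | 6·7 = 42
G: 1·0+5·6 = 30 | 6·5 = 30
gcd(1,5,6) = 1

Coefficients: [1, 5, 6]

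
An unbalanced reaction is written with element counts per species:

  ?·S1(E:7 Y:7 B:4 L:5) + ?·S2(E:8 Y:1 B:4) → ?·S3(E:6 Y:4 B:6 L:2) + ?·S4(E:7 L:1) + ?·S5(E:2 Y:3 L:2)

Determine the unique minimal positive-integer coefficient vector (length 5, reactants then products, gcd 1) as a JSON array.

Coefficients: [5, 4, 6, 3, 5]

E: 5·7+4·8 = 67 | 6·6+3·7+5·2 = 67
Y: 5·7+4·1 = 39 | 6·4+3·0+5·3 = 39
B: 5·4+4·4 = 36 | 6·6+3·0+5·0 = 36
L: 5·5+4·0 = 25 | 6·2+3·1+5·2 = 25
gcd(5,4,6,3,5) = 1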